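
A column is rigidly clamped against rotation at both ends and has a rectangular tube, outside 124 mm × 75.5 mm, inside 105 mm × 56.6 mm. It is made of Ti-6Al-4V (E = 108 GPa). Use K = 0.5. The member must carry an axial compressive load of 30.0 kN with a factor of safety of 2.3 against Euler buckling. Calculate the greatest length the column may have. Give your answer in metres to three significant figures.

Weak-axis I_min = (h_o·b_o³ − h_i·b_i³)/12 with b_o = 75.5, b_i = 56.60 mm (shorter outer/inner sides).
I_min = (124×75.5³ − 105.0×56.60³)/12 = 2.861×10^6 mm⁴
I = 2.861×10^-6 m⁴
Required critical load P_cr = n·P = 2.3 × 30.0 = 69.00 kN = 6.900×10^4 N
From P_cr = π²EI/(K·L)²:  L = (1/K)·√(π²EI/P_cr) = (1/0.5)·√(π²×1.08×10^11×2.861×10^-6/6.900×10^4)
L = 13.3 m

L_max ≈ 13.3 m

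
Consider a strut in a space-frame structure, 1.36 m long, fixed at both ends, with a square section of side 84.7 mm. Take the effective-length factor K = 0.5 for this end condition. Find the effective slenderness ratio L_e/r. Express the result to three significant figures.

For a square r = a/√12 = 84.7/√12 = 24.45 mm
L_e = K·L = 0.5 × 1.36 m = 0.6800 m = 680.00 mm
λ = L_e / r_min = 680.00 / 24.45 = 27.8

λ ≈ 27.8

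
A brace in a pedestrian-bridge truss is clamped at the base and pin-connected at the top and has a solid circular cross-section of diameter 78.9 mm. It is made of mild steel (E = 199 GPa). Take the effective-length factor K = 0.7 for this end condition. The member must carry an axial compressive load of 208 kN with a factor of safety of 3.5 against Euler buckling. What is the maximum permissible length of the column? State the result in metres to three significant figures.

L_max ≈ 3.24 m

I = πd⁴/64 = π×78.9⁴/64 = 1.902×10^6 mm⁴
I = 1.902×10^-6 m⁴
Required critical load P_cr = n·P = 3.5 × 208 = 728.0 kN = 7.280×10^5 N
From P_cr = π²EI/(K·L)²:  L = (1/K)·√(π²EI/P_cr) = (1/0.7)·√(π²×1.99×10^11×1.902×10^-6/7.280×10^5)
L = 3.24 m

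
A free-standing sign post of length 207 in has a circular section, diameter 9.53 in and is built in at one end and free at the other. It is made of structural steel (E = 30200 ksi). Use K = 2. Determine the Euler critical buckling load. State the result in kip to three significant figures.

P_cr ≈ 704 kip

I = πd⁴/64 = π×9.53⁴/64 = 404.9 in⁴
Effective length L_e = K·L = 2 × 207 = 414.0 in
P_cr = π²EI / L_e² = π² × 30200×10³ × 404.9 / 414.0² = 7.041×10^5 lb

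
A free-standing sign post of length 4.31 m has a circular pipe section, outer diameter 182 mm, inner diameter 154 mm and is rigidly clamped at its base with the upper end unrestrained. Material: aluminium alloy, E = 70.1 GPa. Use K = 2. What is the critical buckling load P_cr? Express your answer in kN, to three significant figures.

d_o = 182 mm, d_i = 154 mm
I = π(d_o⁴ − d_i⁴)/64 = π(182⁴ − 154.0⁴)/64 = 2.625×10^7 mm⁴
I = 2.625×10^7 mm⁴ = 2.625×10^-5 m⁴
Effective length L_e = K·L = 2 × 4.31 = 8.620 m
P_cr = π²EI / L_e² = π² × 70.1×10⁹ × 2.625×10^-5 / 8.620² = 2.444×10^5 N

P_cr ≈ 244 kN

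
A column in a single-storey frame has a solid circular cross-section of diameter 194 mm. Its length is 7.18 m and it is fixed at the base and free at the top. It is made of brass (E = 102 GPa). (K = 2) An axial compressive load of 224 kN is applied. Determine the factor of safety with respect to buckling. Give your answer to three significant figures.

I = πd⁴/64 = π×194⁴/64 = 6.953×10^7 mm⁴
I = 6.953×10^7 mm⁴ = 6.953×10^-5 m⁴
Effective length L_e = K·L = 2 × 7.18 = 14.36 m
P_cr = π²EI / L_e² = π² × 102×10⁹ × 6.953×10^-5 / 14.36² = 3.394×10^5 N
Factor of safety n = P_cr / P = 339.44 / 224 = 1.52

n ≈ 1.52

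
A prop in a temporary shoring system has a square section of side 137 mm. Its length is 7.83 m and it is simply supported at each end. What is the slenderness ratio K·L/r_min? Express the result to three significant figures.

λ ≈ 198

I = a⁴/12 = 137⁴/12 = 2.936×10^7 mm⁴
A = 1.877×10^4 mm²;  r_min = √(I/A) = √(2.936×10^7/1.877×10^4) = 39.55 mm
L_e = K·L = 1 × 7.83 m = 7.830 m = 7830.0 mm
λ = L_e / r_min = 7830.0 / 39.55 = 198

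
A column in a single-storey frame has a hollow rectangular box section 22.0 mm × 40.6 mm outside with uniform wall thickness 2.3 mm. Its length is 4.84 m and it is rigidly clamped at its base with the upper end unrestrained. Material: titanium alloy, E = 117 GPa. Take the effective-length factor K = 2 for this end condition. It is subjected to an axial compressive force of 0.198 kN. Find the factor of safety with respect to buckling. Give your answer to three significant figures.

n ≈ 1.26

Inner dimensions: h_i = 40.6 − 2×2.3 = 36.00 mm, b_i = 22.0 − 2×2.3 = 17.40 mm
Weak-axis I_min = (h_o·b_o³ − h_i·b_i³)/12 with b_o = 22.0, b_i = 17.40 mm (shorter outer/inner sides).
I_min = (40.6×22.0³ − 36.00×17.40³)/12 = 2.022×10^4 mm⁴
I = 2.022×10^4 mm⁴ = 2.022×10^-8 m⁴
Effective length L_e = K·L = 2 × 4.84 = 9.680 m
P_cr = π²EI / L_e² = π² × 117×10⁹ × 2.022×10^-8 / 9.680² = 249.2 N
Factor of safety n = P_cr / P = 0.24920 / 0.198 = 1.26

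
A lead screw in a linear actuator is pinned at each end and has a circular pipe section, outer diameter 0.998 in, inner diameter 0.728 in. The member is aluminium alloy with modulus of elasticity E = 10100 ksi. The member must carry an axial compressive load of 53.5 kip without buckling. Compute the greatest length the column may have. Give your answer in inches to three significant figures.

L_max ≈ 8.06 in

d_o = 0.998 in, d_i = 0.728 in
I = π(d_o⁴ − d_i⁴)/64 = π(0.998⁴ − 0.7280⁴)/64 = 3.491×10^-2 in⁴
At the buckling limit P_cr = P = 5.350×10^4 lb
From P_cr = π²EI/(K·L)²:  L = (1/K)·√(π²EI/P_cr) = (1/1)·√(π²×1.01×10^7×3.491×10^-2/5.350×10^4)
L = 8.06 in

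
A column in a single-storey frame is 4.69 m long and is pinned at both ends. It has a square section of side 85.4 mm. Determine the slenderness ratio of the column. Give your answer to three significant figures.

I = a⁴/12 = 85.4⁴/12 = 4.433×10^6 mm⁴
A = 7.293×10^3 mm²;  r_min = √(I/A) = √(4.433×10^6/7.293×10^3) = 24.65 mm
L_e = K·L = 1 × 4.69 m = 4.690 m = 4690.0 mm
λ = L_e / r_min = 4690.0 / 24.65 = 190

λ ≈ 190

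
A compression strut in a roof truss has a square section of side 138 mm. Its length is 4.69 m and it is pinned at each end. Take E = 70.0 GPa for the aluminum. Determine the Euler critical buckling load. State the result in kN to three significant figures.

P_cr ≈ 949 kN

I = a⁴/12 = 138⁴/12 = 3.022×10^7 mm⁴
I = 3.022×10^7 mm⁴ = 3.022×10^-5 m⁴
Effective length L_e = K·L = 1 × 4.69 = 4.690 m
P_cr = π²EI / L_e² = π² × 70.0×10⁹ × 3.022×10^-5 / 4.690² = 9.493×10^5 N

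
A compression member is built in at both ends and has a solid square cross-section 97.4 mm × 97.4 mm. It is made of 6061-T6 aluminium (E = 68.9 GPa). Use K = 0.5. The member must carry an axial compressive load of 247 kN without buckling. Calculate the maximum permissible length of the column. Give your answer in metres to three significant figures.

L_max ≈ 9.09 m

I = a⁴/12 = 97.4⁴/12 = 7.500×10^6 mm⁴
I = 7.500×10^-6 m⁴
At the buckling limit P_cr = P = 2.470×10^5 N
From P_cr = π²EI/(K·L)²:  L = (1/K)·√(π²EI/P_cr) = (1/0.5)·√(π²×6.89×10^10×7.500×10^-6/2.470×10^5)
L = 9.09 m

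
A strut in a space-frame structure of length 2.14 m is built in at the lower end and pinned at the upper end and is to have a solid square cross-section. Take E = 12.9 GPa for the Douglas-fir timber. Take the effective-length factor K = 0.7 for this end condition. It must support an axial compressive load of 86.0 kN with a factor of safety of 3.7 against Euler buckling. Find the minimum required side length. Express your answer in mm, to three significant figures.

Required P_cr = n·P = 3.7 × 86.0 = 318.2 kN
L_e = K·L = 0.7 × 2.14 = 1.498 m
Required I = P_cr·L_e²/(π²E) = 3.182×10^5 × 1.498² / (π² × 1.29×10^10) = 5.608×10^-6 m⁴
I_req = 5.608×10^6 mm⁴
Solid square: I = a⁴/12  ⇒  a = (12I)^(1/4) = (12×5.608×10^6)^(1/4) = 90.6 mm

a ≈ 90.6 mm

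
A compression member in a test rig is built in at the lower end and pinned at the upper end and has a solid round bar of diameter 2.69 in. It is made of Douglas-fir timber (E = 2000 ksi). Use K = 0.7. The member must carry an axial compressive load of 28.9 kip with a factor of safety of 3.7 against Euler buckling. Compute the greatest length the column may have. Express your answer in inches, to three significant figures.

L_max ≈ 31.1 in

I = πd⁴/64 = π×2.69⁴/64 = 2.570 in⁴
Required critical load P_cr = n·P = 3.7 × 28.9 = 106.9 kip = 1.069×10^5 lb
From P_cr = π²EI/(K·L)²:  L = (1/K)·√(π²EI/P_cr) = (1/0.7)·√(π²×2.00×10^6×2.570/1.069×10^5)
L = 31.1 in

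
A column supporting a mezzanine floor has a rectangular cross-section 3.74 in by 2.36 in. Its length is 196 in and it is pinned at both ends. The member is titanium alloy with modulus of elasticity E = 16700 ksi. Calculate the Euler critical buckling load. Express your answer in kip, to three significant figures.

P_cr ≈ 17.6 kip

Buckling occurs about the weak axis: I_min = h·b³/12 with b = 2.36 in (the shorter side).
I_min = 3.74×2.36³/12 = 4.097 in⁴
Effective length L_e = K·L = 1 × 196 = 196.0 in
P_cr = π²EI / L_e² = π² × 16700×10³ × 4.097 / 196.0² = 1.758×10^4 lb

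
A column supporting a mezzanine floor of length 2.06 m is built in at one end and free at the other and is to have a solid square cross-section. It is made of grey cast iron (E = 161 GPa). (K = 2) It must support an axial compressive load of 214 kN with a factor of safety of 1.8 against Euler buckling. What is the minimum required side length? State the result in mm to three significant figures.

a ≈ 83.8 mm

Required P_cr = n·P = 1.8 × 214 = 385.2 kN
L_e = K·L = 2 × 2.06 = 4.120 m
Required I = P_cr·L_e²/(π²E) = 3.852×10^5 × 4.120² / (π² × 1.61×10^11) = 4.115×10^-6 m⁴
I_req = 4.115×10^6 mm⁴
Solid square: I = a⁴/12  ⇒  a = (12I)^(1/4) = (12×4.115×10^6)^(1/4) = 83.8 mm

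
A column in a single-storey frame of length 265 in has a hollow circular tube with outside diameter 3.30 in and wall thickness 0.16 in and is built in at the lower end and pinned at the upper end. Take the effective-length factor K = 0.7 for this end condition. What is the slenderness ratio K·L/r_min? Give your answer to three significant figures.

λ ≈ 167

Inner diameter d_i = 3.30 − 2×0.16 = 2.980 in
I = π(d_o⁴ − d_i⁴)/64 = π(3.30⁴ − 2.980⁴)/64 = 1.950 in⁴
A = 1.578 in²;  r_min = √(I/A) = √(1.950/1.578) = 1.112 in
L_e = K·L = 0.7 × 265 = 185.5 in
λ = L_e / r_min = 185.50 / 1.112 = 167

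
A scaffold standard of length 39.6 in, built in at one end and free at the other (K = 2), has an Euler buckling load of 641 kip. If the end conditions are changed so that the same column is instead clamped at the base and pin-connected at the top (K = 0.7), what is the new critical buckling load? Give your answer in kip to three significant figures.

P_cr ≈ 5230 kip

P_cr ∝ 1/K², so P_cr,new = P_cr,old × (K_old/K_new)² = 641 × (2/0.7)²
= 641 × 8.163 = 5230 kip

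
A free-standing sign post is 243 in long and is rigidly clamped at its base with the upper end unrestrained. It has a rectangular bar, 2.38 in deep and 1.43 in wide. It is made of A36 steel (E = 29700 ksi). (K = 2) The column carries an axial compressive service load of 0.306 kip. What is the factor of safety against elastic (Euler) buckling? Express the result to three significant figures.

n ≈ 2.35

Buckling occurs about the weak axis: I_min = h·b³/12 with b = 1.43 in (the shorter side).
I_min = 2.38×1.43³/12 = 0.5800 in⁴
Effective length L_e = K·L = 2 × 243 = 486.0 in
P_cr = π²EI / L_e² = π² × 29700×10³ × 0.5800 / 486.0² = 719.8 lb
Factor of safety n = P_cr / P = 0.71976 / 0.306 = 2.35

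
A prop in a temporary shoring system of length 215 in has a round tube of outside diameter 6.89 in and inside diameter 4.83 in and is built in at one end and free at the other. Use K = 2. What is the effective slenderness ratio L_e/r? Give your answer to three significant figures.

d_o = 6.89 in, d_i = 4.83 in
I = π(d_o⁴ − d_i⁴)/64 = π(6.89⁴ − 4.830⁴)/64 = 83.91 in⁴
A = 18.96 in²;  r_min = √(I/A) = √(83.91/18.96) = 2.104 in
L_e = K·L = 2 × 215 = 430.0 in
λ = L_e / r_min = 430.00 / 2.104 = 204

λ ≈ 204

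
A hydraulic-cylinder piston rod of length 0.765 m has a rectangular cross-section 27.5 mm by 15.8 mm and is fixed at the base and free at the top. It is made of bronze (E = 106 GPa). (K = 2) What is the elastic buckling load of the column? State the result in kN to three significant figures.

P_cr ≈ 4.04 kN

Buckling occurs about the weak axis: I_min = h·b³/12 with b = 15.8 mm (the shorter side).
I_min = 27.5×15.8³/12 = 9.039×10^3 mm⁴
I = 9.039×10^3 mm⁴ = 9.039×10^-9 m⁴
Effective length L_e = K·L = 2 × 0.765 = 1.530 m
P_cr = π²EI / L_e² = π² × 106×10⁹ × 9.039×10^-9 / 1.530² = 4.040×10^3 N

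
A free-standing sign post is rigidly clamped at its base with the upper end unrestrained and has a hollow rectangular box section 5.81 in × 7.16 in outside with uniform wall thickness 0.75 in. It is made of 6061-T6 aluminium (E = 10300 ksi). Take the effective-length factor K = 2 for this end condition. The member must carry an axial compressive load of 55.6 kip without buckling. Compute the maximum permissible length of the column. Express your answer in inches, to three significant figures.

L_max ≈ 190 in

Inner dimensions: h_i = 7.16 − 2×0.75 = 5.660 in, b_i = 5.81 − 2×0.75 = 4.310 in
Weak-axis I_min = (h_o·b_o³ − h_i·b_i³)/12 with b_o = 5.81, b_i = 4.310 in (shorter outer/inner sides).
I_min = (7.16×5.81³ − 5.660×4.310³)/12 = 79.26 in⁴
At the buckling limit P_cr = P = 5.560×10^4 lb
From P_cr = π²EI/(K·L)²:  L = (1/K)·√(π²EI/P_cr) = (1/2)·√(π²×1.03×10^7×79.26/5.560×10^4)
L = 190 in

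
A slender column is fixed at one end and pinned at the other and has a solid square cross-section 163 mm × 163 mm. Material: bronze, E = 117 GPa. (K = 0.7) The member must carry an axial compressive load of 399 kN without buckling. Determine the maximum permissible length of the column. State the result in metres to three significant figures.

I = a⁴/12 = 163⁴/12 = 5.883×10^7 mm⁴
I = 5.883×10^-5 m⁴
At the buckling limit P_cr = P = 3.990×10^5 N
From P_cr = π²EI/(K·L)²:  L = (1/K)·√(π²EI/P_cr) = (1/0.7)·√(π²×1.17×10^11×5.883×10^-5/3.990×10^5)
L = 18.6 m

L_max ≈ 18.6 m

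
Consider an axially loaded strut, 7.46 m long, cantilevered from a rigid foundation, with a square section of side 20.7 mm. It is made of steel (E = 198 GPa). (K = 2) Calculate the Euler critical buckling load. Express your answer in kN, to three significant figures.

I = a⁴/12 = 20.7⁴/12 = 1.530×10^4 mm⁴
I = 1.530×10^4 mm⁴ = 1.530×10^-8 m⁴
Effective length L_e = K·L = 2 × 7.46 = 14.92 m
P_cr = π²EI / L_e² = π² × 198×10⁹ × 1.530×10^-8 / 14.92² = 134.3 N

P_cr ≈ 0.134 kN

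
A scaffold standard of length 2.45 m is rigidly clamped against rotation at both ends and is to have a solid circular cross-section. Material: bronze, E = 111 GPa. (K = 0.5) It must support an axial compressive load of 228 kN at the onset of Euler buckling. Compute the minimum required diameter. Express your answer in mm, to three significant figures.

d ≈ 50.2 mm

L_e = K·L = 0.5 × 2.45 = 1.225 m
Required I = P_cr·L_e²/(π²E) = 2.280×10^5 × 1.225² / (π² × 1.11×10^11) = 3.123×10^-7 m⁴
I_req = 3.123×10^5 mm⁴
Solid circle: I = πd⁴/64  ⇒  d = (64I/π)^(1/4) = (64×3.123×10^5/π)^(1/4) = 50.2 mm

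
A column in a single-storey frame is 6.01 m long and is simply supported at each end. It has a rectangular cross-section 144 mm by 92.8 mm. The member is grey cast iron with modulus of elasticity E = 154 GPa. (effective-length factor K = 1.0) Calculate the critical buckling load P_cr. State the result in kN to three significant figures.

Buckling occurs about the weak axis: I_min = h·b³/12 with b = 92.8 mm (the shorter side).
I_min = 144×92.8³/12 = 9.590×10^6 mm⁴
I = 9.590×10^6 mm⁴ = 9.590×10^-6 m⁴
Effective length L_e = K·L = 1 × 6.01 = 6.010 m
P_cr = π²EI / L_e² = π² × 154×10⁹ × 9.590×10^-6 / 6.010² = 4.035×10^5 N

P_cr ≈ 404 kN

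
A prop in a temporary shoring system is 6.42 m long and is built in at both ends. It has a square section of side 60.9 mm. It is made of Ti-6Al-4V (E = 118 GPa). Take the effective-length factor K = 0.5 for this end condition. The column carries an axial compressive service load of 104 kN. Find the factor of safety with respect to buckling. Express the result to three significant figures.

n ≈ 1.25

I = a⁴/12 = 60.9⁴/12 = 1.146×10^6 mm⁴
I = 1.146×10^6 mm⁴ = 1.146×10^-6 m⁴
Effective length L_e = K·L = 0.5 × 6.42 = 3.210 m
P_cr = π²EI / L_e² = π² × 118×10⁹ × 1.146×10^-6 / 3.210² = 1.296×10^5 N
Factor of safety n = P_cr / P = 129.56 / 104 = 1.25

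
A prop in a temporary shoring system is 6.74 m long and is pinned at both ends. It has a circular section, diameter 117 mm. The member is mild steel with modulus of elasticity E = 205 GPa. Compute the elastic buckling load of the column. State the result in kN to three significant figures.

I = πd⁴/64 = π×117⁴/64 = 9.198×10^6 mm⁴
I = 9.198×10^6 mm⁴ = 9.198×10^-6 m⁴
Effective length L_e = K·L = 1 × 6.74 = 6.740 m
P_cr = π²EI / L_e² = π² × 205×10⁹ × 9.198×10^-6 / 6.740² = 4.097×10^5 N

P_cr ≈ 410 kN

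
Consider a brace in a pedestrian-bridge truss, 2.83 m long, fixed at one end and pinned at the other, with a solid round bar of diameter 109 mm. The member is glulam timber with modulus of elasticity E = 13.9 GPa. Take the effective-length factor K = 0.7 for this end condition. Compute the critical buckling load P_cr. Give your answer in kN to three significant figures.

I = πd⁴/64 = π×109⁴/64 = 6.929×10^6 mm⁴
I = 6.929×10^6 mm⁴ = 6.929×10^-6 m⁴
Effective length L_e = K·L = 0.7 × 2.83 = 1.981 m
P_cr = π²EI / L_e² = π² × 13.9×10⁹ × 6.929×10^-6 / 1.981² = 2.422×10^5 N

P_cr ≈ 242 kN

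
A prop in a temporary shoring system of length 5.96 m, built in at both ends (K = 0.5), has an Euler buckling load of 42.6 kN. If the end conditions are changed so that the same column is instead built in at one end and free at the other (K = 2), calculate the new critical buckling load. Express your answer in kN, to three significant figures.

P_cr ≈ 2.66 kN

P_cr ∝ 1/K², so P_cr,new = P_cr,old × (K_old/K_new)² = 42.6 × (0.5/2)²
= 42.6 × 0.06250 = 2.66 kN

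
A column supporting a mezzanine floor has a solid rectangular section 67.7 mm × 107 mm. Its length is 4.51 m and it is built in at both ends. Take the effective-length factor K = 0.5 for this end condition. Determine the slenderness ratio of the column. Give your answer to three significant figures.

Buckling occurs about the weak axis: I_min = h·b³/12 with b = 67.7 mm (the shorter side).
I_min = 107×67.7³/12 = 2.767×10^6 mm⁴
A = 7.244×10^3 mm²;  r_min = √(I/A) = √(2.767×10^6/7.244×10^3) = 19.54 mm
L_e = K·L = 0.5 × 4.51 m = 2.255 m = 2255.0 mm
λ = L_e / r_min = 2255.0 / 19.54 = 115

λ ≈ 115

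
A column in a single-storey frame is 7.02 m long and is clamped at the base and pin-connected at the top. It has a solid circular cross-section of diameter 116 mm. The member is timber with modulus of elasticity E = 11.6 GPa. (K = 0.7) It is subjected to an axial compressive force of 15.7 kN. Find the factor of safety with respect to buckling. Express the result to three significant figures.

I = πd⁴/64 = π×116⁴/64 = 8.888×10^6 mm⁴
I = 8.888×10^6 mm⁴ = 8.888×10^-6 m⁴
Effective length L_e = K·L = 0.7 × 7.02 = 4.914 m
P_cr = π²EI / L_e² = π² × 11.6×10⁹ × 8.888×10^-6 / 4.914² = 4.214×10^4 N
Factor of safety n = P_cr / P = 42.139 / 15.7 = 2.68

n ≈ 2.68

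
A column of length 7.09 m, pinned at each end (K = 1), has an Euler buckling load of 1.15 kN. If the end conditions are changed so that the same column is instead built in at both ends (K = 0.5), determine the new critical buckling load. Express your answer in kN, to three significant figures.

P_cr ≈ 4.60 kN

P_cr ∝ 1/K², so P_cr,new = P_cr,old × (K_old/K_new)² = 1.15 × (1/0.5)²
= 1.15 × 4.000 = 4.60 kN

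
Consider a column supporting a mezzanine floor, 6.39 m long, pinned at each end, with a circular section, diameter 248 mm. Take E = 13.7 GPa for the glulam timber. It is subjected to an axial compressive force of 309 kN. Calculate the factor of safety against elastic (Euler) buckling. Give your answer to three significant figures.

I = πd⁴/64 = π×248⁴/64 = 1.857×10^8 mm⁴
I = 1.857×10^8 mm⁴ = 1.857×10^-4 m⁴
Effective length L_e = K·L = 1 × 6.39 = 6.390 m
P_cr = π²EI / L_e² = π² × 13.7×10⁹ × 1.857×10^-4 / 6.390² = 6.149×10^5 N
Factor of safety n = P_cr / P = 614.89 / 309 = 1.99

n ≈ 1.99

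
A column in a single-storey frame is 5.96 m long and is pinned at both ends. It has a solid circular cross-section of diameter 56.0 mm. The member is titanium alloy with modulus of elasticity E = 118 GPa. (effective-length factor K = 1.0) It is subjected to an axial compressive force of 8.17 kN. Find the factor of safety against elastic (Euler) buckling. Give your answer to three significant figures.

n ≈ 1.94

I = πd⁴/64 = π×56.0⁴/64 = 4.827×10^5 mm⁴
I = 4.827×10^5 mm⁴ = 4.827×10^-7 m⁴
Effective length L_e = K·L = 1 × 5.96 = 5.960 m
P_cr = π²EI / L_e² = π² × 118×10⁹ × 4.827×10^-7 / 5.960² = 1.583×10^4 N
Factor of safety n = P_cr / P = 15.827 / 8.17 = 1.94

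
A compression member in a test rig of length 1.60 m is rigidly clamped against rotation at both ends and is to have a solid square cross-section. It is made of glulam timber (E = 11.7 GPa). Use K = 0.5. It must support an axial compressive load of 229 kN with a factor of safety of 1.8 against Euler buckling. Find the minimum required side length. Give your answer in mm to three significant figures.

Required P_cr = n·P = 1.8 × 229 = 412.2 kN
L_e = K·L = 0.5 × 1.60 = 0.8000 m
Required I = P_cr·L_e²/(π²E) = 4.122×10^5 × 0.8000² / (π² × 1.17×10^10) = 2.285×10^-6 m⁴
I_req = 2.285×10^6 mm⁴
Solid square: I = a⁴/12  ⇒  a = (12I)^(1/4) = (12×2.285×10^6)^(1/4) = 72.4 mm

a ≈ 72.4 mm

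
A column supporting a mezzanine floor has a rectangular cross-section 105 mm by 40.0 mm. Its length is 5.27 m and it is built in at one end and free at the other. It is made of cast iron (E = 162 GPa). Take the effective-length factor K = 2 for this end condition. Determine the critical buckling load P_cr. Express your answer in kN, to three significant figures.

P_cr ≈ 8.06 kN

Buckling occurs about the weak axis: I_min = h·b³/12 with b = 40.0 mm (the shorter side).
I_min = 105×40.0³/12 = 5.600×10^5 mm⁴
I = 5.600×10^5 mm⁴ = 5.600×10^-7 m⁴
Effective length L_e = K·L = 2 × 5.27 = 10.54 m
P_cr = π²EI / L_e² = π² × 162×10⁹ × 5.600×10^-7 / 10.54² = 8.060×10^3 N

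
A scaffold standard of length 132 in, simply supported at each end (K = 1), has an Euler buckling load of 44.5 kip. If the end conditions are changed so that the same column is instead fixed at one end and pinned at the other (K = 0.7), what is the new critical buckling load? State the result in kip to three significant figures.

P_cr ∝ 1/K², so P_cr,new = P_cr,old × (K_old/K_new)² = 44.5 × (1/0.7)²
= 44.5 × 2.041 = 90.8 kip

P_cr ≈ 90.8 kip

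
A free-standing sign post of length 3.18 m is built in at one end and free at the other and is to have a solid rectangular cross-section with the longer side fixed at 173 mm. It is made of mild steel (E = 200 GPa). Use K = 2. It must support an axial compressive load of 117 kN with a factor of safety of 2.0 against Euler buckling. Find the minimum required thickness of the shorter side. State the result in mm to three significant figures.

Required P_cr = n·P = 2.0 × 117 = 234.0 kN
L_e = K·L = 2 × 3.18 = 6.360 m
Required I = P_cr·L_e²/(π²E) = 2.340×10^5 × 6.360² / (π² × 2.00×10^11) = 4.795×10^-6 m⁴
I_req = 4.795×10^6 mm⁴
Rectangle, weak axis: I_min = h·b³/12 with h = 173 mm fixed  ⇒  b = (12I/h)^(1/3) = 69.3 mm

b ≈ 69.3 mm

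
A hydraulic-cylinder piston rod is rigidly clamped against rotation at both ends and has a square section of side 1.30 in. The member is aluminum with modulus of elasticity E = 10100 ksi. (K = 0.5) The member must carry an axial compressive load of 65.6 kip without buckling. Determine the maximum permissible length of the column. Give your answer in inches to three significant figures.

I = a⁴/12 = 1.30⁴/12 = 0.2380 in⁴
At the buckling limit P_cr = P = 6.560×10^4 lb
From P_cr = π²EI/(K·L)²:  L = (1/K)·√(π²EI/P_cr) = (1/0.5)·√(π²×1.01×10^7×0.2380/6.560×10^4)
L = 38.0 in

L_max ≈ 38.0 in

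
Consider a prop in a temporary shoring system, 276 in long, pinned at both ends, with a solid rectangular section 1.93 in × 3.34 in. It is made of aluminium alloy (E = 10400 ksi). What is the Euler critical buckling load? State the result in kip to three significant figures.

P_cr ≈ 2.70 kip

Buckling occurs about the weak axis: I_min = h·b³/12 with b = 1.93 in (the shorter side).
I_min = 3.34×1.93³/12 = 2.001 in⁴
Effective length L_e = K·L = 1 × 276 = 276.0 in
P_cr = π²EI / L_e² = π² × 10400×10³ × 2.001 / 276.0² = 2.696×10^3 lb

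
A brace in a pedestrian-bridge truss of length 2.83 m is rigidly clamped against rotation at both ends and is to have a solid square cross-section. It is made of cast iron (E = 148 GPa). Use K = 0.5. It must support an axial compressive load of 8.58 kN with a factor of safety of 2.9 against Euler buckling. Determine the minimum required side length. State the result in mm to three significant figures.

a ≈ 25.3 mm

Required P_cr = n·P = 2.9 × 8.58 = 24.88 kN
L_e = K·L = 0.5 × 2.83 = 1.415 m
Required I = P_cr·L_e²/(π²E) = 2.488×10^4 × 1.415² / (π² × 1.48×10^11) = 3.411×10^-8 m⁴
I_req = 3.411×10^4 mm⁴
Solid square: I = a⁴/12  ⇒  a = (12I)^(1/4) = (12×3.411×10^4)^(1/4) = 25.3 mm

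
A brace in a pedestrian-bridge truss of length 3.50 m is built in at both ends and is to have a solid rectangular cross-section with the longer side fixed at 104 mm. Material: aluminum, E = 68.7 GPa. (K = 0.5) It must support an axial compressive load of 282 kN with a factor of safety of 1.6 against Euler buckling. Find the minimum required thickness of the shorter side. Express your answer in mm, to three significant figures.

Required P_cr = n·P = 1.6 × 282 = 451.2 kN
L_e = K·L = 0.5 × 3.50 = 1.750 m
Required I = P_cr·L_e²/(π²E) = 4.512×10^5 × 1.750² / (π² × 6.87×10^10) = 2.038×10^-6 m⁴
I_req = 2.038×10^6 mm⁴
Rectangle, weak axis: I_min = h·b³/12 with h = 104 mm fixed  ⇒  b = (12I/h)^(1/3) = 61.7 mm

b ≈ 61.7 mm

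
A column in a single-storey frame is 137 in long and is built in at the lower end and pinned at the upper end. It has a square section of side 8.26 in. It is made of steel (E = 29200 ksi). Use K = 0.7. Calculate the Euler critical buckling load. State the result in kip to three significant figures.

P_cr ≈ 12200 kip

I = a⁴/12 = 8.26⁴/12 = 387.9 in⁴
Effective length L_e = K·L = 0.7 × 137 = 95.90 in
P_cr = π²EI / L_e² = π² × 29200×10³ × 387.9 / 95.90² = 1.216×10^7 lb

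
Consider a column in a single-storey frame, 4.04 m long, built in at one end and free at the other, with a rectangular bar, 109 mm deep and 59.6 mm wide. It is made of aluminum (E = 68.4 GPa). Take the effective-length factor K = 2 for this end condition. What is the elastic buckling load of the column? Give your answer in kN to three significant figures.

Buckling occurs about the weak axis: I_min = h·b³/12 with b = 59.6 mm (the shorter side).
I_min = 109×59.6³/12 = 1.923×10^6 mm⁴
I = 1.923×10^6 mm⁴ = 1.923×10^-6 m⁴
Effective length L_e = K·L = 2 × 4.04 = 8.080 m
P_cr = π²EI / L_e² = π² × 68.4×10⁹ × 1.923×10^-6 / 8.080² = 1.988×10^4 N

P_cr ≈ 19.9 kN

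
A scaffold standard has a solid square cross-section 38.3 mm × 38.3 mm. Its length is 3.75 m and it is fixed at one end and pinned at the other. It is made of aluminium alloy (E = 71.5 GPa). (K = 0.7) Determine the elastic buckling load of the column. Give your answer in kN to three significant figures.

I = a⁴/12 = 38.3⁴/12 = 1.793×10^5 mm⁴
I = 1.793×10^5 mm⁴ = 1.793×10^-7 m⁴
Effective length L_e = K·L = 0.7 × 3.75 = 2.625 m
P_cr = π²EI / L_e² = π² × 71.5×10⁹ × 1.793×10^-7 / 2.625² = 1.836×10^4 N

P_cr ≈ 18.4 kN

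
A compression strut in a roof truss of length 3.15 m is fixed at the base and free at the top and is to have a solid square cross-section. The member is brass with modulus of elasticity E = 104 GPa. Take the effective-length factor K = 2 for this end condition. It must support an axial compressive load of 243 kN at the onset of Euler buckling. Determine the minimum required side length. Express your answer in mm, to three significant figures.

a ≈ 103 mm

L_e = K·L = 2 × 3.15 = 6.300 m
Required I = P_cr·L_e²/(π²E) = 2.430×10^5 × 6.300² / (π² × 1.04×10^11) = 9.396×10^-6 m⁴
I_req = 9.396×10^6 mm⁴
Solid square: I = a⁴/12  ⇒  a = (12I)^(1/4) = (12×9.396×10^6)^(1/4) = 103 mm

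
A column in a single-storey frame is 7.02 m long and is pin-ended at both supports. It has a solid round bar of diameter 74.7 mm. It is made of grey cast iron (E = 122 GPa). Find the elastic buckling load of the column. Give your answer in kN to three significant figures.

P_cr ≈ 37.3 kN

I = πd⁴/64 = π×74.7⁴/64 = 1.528×10^6 mm⁴
I = 1.528×10^6 mm⁴ = 1.528×10^-6 m⁴
Effective length L_e = K·L = 1 × 7.02 = 7.020 m
P_cr = π²EI / L_e² = π² × 122×10⁹ × 1.528×10^-6 / 7.020² = 3.735×10^4 N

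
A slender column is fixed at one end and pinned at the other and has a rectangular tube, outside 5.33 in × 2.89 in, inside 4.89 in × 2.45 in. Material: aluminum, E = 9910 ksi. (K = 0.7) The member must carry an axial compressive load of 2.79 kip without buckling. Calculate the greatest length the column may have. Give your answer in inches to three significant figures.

Weak-axis I_min = (h_o·b_o³ − h_i·b_i³)/12 with b_o = 2.89, b_i = 2.450 in (shorter outer/inner sides).
I_min = (5.33×2.89³ − 4.890×2.450³)/12 = 4.728 in⁴
At the buckling limit P_cr = P = 2.790×10^3 lb
From P_cr = π²EI/(K·L)²:  L = (1/K)·√(π²EI/P_cr) = (1/0.7)·√(π²×9.91×10^6×4.728/2.790×10^3)
L = 582 in

L_max ≈ 582 in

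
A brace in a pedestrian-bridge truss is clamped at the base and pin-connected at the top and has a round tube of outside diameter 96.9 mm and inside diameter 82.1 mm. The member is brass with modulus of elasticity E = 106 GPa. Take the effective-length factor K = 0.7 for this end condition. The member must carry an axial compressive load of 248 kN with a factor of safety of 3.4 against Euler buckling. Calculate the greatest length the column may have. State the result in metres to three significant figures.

L_max ≈ 2.30 m

d_o = 96.9 mm, d_i = 82.1 mm
I = π(d_o⁴ − d_i⁴)/64 = π(96.9⁴ − 82.10⁴)/64 = 2.098×10^6 mm⁴
I = 2.098×10^-6 m⁴
Required critical load P_cr = n·P = 3.4 × 248 = 843.2 kN = 8.432×10^5 N
From P_cr = π²EI/(K·L)²:  L = (1/K)·√(π²EI/P_cr) = (1/0.7)·√(π²×1.06×10^11×2.098×10^-6/8.432×10^5)
L = 2.30 m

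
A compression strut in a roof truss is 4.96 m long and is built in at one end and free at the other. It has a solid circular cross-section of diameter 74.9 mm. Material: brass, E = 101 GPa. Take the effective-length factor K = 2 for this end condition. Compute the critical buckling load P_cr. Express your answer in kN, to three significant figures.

I = πd⁴/64 = π×74.9⁴/64 = 1.545×10^6 mm⁴
I = 1.545×10^6 mm⁴ = 1.545×10^-6 m⁴
Effective length L_e = K·L = 2 × 4.96 = 9.920 m
P_cr = π²EI / L_e² = π² × 101×10⁹ × 1.545×10^-6 / 9.920² = 1.565×10^4 N

P_cr ≈ 15.6 kN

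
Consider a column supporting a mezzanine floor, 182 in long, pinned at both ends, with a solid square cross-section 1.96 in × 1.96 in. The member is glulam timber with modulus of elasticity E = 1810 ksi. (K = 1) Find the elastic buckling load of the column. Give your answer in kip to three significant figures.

P_cr ≈ 0.663 kip

I = a⁴/12 = 1.96⁴/12 = 1.230 in⁴
Effective length L_e = K·L = 1 × 182 = 182.0 in
P_cr = π²EI / L_e² = π² × 1810×10³ × 1.230 / 182.0² = 663.3 lb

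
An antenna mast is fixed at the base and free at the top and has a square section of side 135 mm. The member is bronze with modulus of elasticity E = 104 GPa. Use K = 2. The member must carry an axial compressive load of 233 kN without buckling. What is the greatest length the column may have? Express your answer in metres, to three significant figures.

L_max ≈ 5.52 m

I = a⁴/12 = 135⁴/12 = 2.768×10^7 mm⁴
I = 2.768×10^-5 m⁴
At the buckling limit P_cr = P = 2.330×10^5 N
From P_cr = π²EI/(K·L)²:  L = (1/K)·√(π²EI/P_cr) = (1/2)·√(π²×1.04×10^11×2.768×10^-5/2.330×10^5)
L = 5.52 m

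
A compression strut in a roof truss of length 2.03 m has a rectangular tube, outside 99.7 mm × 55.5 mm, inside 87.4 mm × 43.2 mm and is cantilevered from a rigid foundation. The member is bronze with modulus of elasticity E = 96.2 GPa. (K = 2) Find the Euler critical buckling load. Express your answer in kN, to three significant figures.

Weak-axis I_min = (h_o·b_o³ − h_i·b_i³)/12 with b_o = 55.5, b_i = 43.20 mm (shorter outer/inner sides).
I_min = (99.7×55.5³ − 87.40×43.20³)/12 = 8.331×10^5 mm⁴
I = 8.331×10^5 mm⁴ = 8.331×10^-7 m⁴
Effective length L_e = K·L = 2 × 2.03 = 4.060 m
P_cr = π²EI / L_e² = π² × 96.2×10⁹ × 8.331×10^-7 / 4.060² = 4.799×10^4 N

P_cr ≈ 48.0 kN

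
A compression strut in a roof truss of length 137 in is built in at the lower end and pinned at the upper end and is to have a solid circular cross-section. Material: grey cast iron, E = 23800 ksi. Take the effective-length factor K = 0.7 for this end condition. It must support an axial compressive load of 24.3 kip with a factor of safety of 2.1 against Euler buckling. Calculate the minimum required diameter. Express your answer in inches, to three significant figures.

d ≈ 2.53 in

Required P_cr = n·P = 2.1 × 24.3 = 51.03 kip
L_e = K·L = 0.7 × 137 = 95.90 in
Required I = P_cr·L_e²/(π²E) = 5.103×10^4 × 95.90² / (π² × 2.38×10^7) = 1.998 in⁴
Solid circle: I = πd⁴/64  ⇒  d = (64I/π)^(1/4) = (64×1.998/π)^(1/4) = 2.53 in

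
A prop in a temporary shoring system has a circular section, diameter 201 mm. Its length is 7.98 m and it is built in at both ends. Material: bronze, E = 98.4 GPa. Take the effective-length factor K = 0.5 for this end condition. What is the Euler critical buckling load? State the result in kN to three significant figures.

P_cr ≈ 4890 kN

I = πd⁴/64 = π×201⁴/64 = 8.012×10^7 mm⁴
I = 8.012×10^7 mm⁴ = 8.012×10^-5 m⁴
Effective length L_e = K·L = 0.5 × 7.98 = 3.990 m
P_cr = π²EI / L_e² = π² × 98.4×10⁹ × 8.012×10^-5 / 3.990² = 4.888×10^6 N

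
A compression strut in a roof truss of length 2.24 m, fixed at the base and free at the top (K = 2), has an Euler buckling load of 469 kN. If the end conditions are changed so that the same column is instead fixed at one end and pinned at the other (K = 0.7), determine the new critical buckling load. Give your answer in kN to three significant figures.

P_cr ∝ 1/K², so P_cr,new = P_cr,old × (K_old/K_new)² = 469 × (2/0.7)²
= 469 × 8.163 = 3830 kN

P_cr ≈ 3830 kN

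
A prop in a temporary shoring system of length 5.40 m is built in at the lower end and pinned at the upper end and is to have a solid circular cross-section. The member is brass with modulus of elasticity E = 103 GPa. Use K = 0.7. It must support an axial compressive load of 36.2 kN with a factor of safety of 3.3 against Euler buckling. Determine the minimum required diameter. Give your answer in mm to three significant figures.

d ≈ 76.5 mm

Required P_cr = n·P = 3.3 × 36.2 = 119.5 kN
L_e = K·L = 0.7 × 5.40 = 3.780 m
Required I = P_cr·L_e²/(π²E) = 1.195×10^5 × 3.780² / (π² × 1.03×10^11) = 1.679×10^-6 m⁴
I_req = 1.679×10^6 mm⁴
Solid circle: I = πd⁴/64  ⇒  d = (64I/π)^(1/4) = (64×1.679×10^6/π)^(1/4) = 76.5 mm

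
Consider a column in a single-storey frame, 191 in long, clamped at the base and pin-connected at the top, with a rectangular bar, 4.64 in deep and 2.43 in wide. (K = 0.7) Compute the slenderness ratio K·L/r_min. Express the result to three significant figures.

λ ≈ 191

For a rectangle r_min = b/√12 = 2.43/√12 = 0.7015 in
L_e = K·L = 0.7 × 191 = 133.7 in
λ = L_e / r_min = 133.70 / 0.7015 = 191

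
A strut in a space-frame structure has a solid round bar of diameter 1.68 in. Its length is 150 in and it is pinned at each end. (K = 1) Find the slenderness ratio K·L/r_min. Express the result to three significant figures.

λ ≈ 357

I = πd⁴/64 = π×1.68⁴/64 = 0.3910 in⁴
A = 2.217 in²;  r_min = √(I/A) = √(0.3910/2.217) = 0.4200 in
L_e = K·L = 1 × 150 = 150.0 in
λ = L_e / r_min = 150.00 / 0.4200 = 357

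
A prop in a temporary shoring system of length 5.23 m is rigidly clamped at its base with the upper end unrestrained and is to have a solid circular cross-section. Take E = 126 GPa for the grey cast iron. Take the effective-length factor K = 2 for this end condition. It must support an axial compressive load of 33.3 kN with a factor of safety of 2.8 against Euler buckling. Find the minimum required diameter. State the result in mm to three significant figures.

Required P_cr = n·P = 2.8 × 33.3 = 93.24 kN
L_e = K·L = 2 × 5.23 = 10.46 m
Required I = P_cr·L_e²/(π²E) = 9.324×10^4 × 10.46² / (π² × 1.26×10^11) = 8.203×10^-6 m⁴
I_req = 8.203×10^6 mm⁴
Solid circle: I = πd⁴/64  ⇒  d = (64I/π)^(1/4) = (64×8.203×10^6/π)^(1/4) = 114 mm

d ≈ 114 mm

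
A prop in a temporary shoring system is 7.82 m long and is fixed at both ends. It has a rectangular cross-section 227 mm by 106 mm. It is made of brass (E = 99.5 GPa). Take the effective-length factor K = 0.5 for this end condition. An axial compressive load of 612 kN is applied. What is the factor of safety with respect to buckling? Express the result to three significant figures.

n ≈ 2.36

Buckling occurs about the weak axis: I_min = h·b³/12 with b = 106 mm (the shorter side).
I_min = 227×106³/12 = 2.253×10^7 mm⁴
I = 2.253×10^7 mm⁴ = 2.253×10^-5 m⁴
Effective length L_e = K·L = 0.5 × 7.82 = 3.910 m
P_cr = π²EI / L_e² = π² × 99.5×10⁹ × 2.253×10^-5 / 3.910² = 1.447×10^6 N
Factor of safety n = P_cr / P = 1447.2 / 612 = 2.36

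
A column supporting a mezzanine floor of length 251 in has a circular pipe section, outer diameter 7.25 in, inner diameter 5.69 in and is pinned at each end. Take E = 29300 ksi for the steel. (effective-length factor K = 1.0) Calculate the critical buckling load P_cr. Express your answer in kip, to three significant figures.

d_o = 7.25 in, d_i = 5.69 in
I = π(d_o⁴ − d_i⁴)/64 = π(7.25⁴ − 5.690⁴)/64 = 84.17 in⁴
Effective length L_e = K·L = 1 × 251 = 251.0 in
P_cr = π²EI / L_e² = π² × 29300×10³ × 84.17 / 251.0² = 3.863×10^5 lb

P_cr ≈ 386 kip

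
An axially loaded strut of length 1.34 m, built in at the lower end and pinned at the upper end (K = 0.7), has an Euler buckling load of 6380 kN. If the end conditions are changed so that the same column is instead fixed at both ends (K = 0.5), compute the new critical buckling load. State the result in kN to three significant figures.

P_cr ≈ 12500 kN

P_cr ∝ 1/K², so P_cr,new = P_cr,old × (K_old/K_new)² = 6380 × (0.7/0.5)²
= 6380 × 1.960 = 12500 kN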